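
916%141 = 70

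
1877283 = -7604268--9481551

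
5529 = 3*1843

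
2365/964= 2365/964 = 2.45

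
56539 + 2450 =58989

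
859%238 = 145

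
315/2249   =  315/2249 = 0.14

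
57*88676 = 5054532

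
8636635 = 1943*4445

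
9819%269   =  135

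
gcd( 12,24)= 12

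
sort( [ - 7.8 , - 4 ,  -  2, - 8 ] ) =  [ - 8, - 7.8,  -  4, - 2 ] 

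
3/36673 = 3/36673= 0.00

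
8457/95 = 89 + 2/95 = 89.02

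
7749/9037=1107/1291 = 0.86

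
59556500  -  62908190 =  - 3351690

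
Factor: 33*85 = 2805 = 3^1 * 5^1*11^1*17^1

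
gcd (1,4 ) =1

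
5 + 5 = 10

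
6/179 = 6/179 = 0.03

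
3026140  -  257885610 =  - 254859470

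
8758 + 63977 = 72735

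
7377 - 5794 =1583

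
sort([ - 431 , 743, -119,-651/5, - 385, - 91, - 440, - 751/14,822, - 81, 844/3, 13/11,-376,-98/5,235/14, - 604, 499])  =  [ - 604,-440,-431,-385, - 376 ,-651/5, - 119, - 91, - 81,-751/14,  -  98/5,13/11, 235/14,844/3,499,743,822]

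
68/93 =68/93 =0.73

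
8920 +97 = 9017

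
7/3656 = 7/3656= 0.00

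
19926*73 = 1454598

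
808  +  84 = 892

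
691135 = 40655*17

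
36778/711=51 + 517/711 = 51.73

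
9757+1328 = 11085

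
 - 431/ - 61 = 7+ 4/61 = 7.07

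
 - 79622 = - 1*79622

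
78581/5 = 78581/5 = 15716.20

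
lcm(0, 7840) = 0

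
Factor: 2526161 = 11^1* 29^1 *7919^1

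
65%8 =1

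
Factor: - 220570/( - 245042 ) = 685/761 = 5^1 * 137^1*761^( - 1)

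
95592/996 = 7966/83 = 95.98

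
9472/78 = 121 + 17/39 = 121.44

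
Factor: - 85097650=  - 2^1*5^2*11^1*154723^1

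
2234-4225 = -1991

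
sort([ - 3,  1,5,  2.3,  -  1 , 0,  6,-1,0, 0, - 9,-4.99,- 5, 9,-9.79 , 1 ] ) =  [-9.79, - 9, - 5 ,-4.99, - 3, - 1, - 1,0, 0,0,  1, 1,  2.3,5, 6, 9 ] 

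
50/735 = 10/147 = 0.07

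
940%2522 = 940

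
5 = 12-7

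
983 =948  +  35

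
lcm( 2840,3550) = 14200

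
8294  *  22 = 182468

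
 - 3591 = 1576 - 5167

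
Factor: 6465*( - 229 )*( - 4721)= 6989369685= 3^1*5^1*229^1*431^1*4721^1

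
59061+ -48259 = 10802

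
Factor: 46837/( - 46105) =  - 5^( - 1 )*7^1*6691^1*  9221^( - 1) 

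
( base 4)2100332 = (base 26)DIM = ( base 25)EL3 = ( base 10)9278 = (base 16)243e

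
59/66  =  59/66  =  0.89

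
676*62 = 41912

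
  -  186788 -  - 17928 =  -168860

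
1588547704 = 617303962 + 971243742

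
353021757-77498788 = 275522969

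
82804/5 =16560 + 4/5 = 16560.80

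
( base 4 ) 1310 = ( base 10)116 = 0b1110100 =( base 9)138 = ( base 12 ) 98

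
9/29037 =3/9679=0.00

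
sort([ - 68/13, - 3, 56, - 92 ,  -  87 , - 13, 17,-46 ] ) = [ - 92, - 87, - 46, - 13,-68/13,-3,17,  56]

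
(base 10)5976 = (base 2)1011101011000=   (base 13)2949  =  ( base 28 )7HC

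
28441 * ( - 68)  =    -  1933988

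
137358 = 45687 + 91671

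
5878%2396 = 1086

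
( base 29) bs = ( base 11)296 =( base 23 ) f2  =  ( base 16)15b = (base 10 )347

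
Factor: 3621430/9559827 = 2^1*3^( - 2)*5^1*362143^1*1062203^( - 1 ) 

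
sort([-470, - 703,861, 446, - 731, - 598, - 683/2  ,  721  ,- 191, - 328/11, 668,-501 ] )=[-731, - 703,-598,-501,  -  470, - 683/2,-191,-328/11,446, 668, 721, 861] 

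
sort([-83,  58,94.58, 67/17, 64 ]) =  [-83 , 67/17,58,64, 94.58]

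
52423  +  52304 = 104727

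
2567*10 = 25670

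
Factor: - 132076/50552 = - 2^ ( - 1 )*7^1*53^1 * 71^( - 1 ) = - 371/142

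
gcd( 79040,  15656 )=152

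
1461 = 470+991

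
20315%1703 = 1582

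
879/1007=879/1007  =  0.87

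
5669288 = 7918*716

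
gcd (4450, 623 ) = 89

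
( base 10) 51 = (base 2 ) 110011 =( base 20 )2b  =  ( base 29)1m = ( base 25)21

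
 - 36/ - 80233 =36/80233 =0.00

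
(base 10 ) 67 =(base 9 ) 74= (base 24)2j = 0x43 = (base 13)52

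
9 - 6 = 3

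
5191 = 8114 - 2923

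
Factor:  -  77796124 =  - 2^2*7^2*396919^1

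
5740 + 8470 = 14210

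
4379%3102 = 1277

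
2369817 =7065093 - 4695276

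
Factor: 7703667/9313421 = 3^4*13^( - 2)  *  55109^(-1) * 95107^1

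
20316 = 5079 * 4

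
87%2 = 1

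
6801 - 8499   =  -1698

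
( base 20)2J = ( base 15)3e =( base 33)1Q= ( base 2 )111011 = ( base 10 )59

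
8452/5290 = 1 + 1581/2645 = 1.60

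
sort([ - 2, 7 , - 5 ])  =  [-5, - 2, 7] 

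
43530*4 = 174120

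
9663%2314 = 407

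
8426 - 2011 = 6415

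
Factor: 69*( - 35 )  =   - 2415   =  -3^1 * 5^1*7^1*23^1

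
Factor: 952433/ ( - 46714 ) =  - 2^( - 1) * 223^1 * 4271^1* 23357^( - 1 )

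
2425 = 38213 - 35788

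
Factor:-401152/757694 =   -  2^7 * 7^( - 1 )*1567^1*54121^( - 1) = - 200576/378847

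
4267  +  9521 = 13788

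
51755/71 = 728 + 67/71  =  728.94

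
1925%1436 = 489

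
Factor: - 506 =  - 2^1 * 11^1*23^1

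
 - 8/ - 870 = 4/435 = 0.01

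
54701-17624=37077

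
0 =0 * 62253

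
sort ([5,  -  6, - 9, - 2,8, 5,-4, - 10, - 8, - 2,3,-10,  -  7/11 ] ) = [ - 10, - 10, - 9, - 8, - 6,- 4, - 2, - 2, - 7/11, 3, 5,5, 8]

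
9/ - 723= - 1+238/241 =-0.01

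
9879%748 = 155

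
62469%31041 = 387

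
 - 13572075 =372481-13944556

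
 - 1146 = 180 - 1326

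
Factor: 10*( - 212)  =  -2120 = - 2^3 * 5^1*53^1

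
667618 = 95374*7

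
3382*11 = 37202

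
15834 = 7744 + 8090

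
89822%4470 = 422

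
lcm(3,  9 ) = 9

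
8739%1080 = 99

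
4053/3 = 1351 = 1351.00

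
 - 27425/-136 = 27425/136 = 201.65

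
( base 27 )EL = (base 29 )DM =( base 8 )617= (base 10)399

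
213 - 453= - 240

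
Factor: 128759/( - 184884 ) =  - 2^(-2)*3^( - 1)*7^( - 1)*31^(-1)*71^( -1 )*331^1*389^1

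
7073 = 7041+32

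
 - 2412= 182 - 2594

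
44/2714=22/1357 = 0.02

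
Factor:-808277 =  -233^1*3469^1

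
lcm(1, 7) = 7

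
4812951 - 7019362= - 2206411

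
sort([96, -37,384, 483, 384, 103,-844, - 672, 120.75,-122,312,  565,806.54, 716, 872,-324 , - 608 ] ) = [ - 844, - 672, - 608,-324, -122,  -  37,96, 103, 120.75,312,  384, 384, 483, 565,  716, 806.54,  872]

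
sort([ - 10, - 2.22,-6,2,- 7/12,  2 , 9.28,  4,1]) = [ - 10,-6, - 2.22, - 7/12,1,2,2, 4,9.28 ]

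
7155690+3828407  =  10984097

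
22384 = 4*5596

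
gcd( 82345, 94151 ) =1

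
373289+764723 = 1138012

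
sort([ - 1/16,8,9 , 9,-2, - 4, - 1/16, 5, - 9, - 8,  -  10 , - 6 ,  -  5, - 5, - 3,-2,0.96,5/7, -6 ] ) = [  -  10, - 9, -8,- 6,-6, - 5, - 5, - 4,-3, - 2,-2 ,  -  1/16 , - 1/16,5/7 , 0.96, 5, 8, 9,9 ]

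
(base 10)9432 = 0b10010011011000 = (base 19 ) 1728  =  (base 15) 2BDC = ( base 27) cp9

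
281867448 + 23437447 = 305304895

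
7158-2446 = 4712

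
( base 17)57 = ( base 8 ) 134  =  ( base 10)92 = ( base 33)2q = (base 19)4G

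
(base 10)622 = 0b1001101110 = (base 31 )K2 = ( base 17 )22A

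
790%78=10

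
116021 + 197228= 313249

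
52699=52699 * 1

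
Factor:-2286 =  - 2^1*3^2*127^1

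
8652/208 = 41+ 31/52 = 41.60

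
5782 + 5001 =10783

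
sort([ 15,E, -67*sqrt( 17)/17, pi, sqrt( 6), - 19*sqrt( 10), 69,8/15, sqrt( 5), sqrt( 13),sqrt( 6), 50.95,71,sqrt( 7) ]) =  [ - 19*sqrt(10),-67 * sqrt (17 )/17,8/15, sqrt( 5), sqrt(6), sqrt(6),sqrt( 7 ), E, pi, sqrt(13 ),15,  50.95,  69,71]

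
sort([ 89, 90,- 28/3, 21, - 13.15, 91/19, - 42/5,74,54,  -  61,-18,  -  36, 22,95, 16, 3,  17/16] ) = [ - 61, - 36, -18,  -  13.15,-28/3,-42/5, 17/16,3, 91/19, 16, 21,22,  54, 74,89, 90,  95] 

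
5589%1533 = 990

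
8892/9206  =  4446/4603 = 0.97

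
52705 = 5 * 10541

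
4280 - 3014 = 1266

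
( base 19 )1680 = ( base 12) 5389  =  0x23D9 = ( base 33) 8e3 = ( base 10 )9177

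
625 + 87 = 712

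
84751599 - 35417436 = 49334163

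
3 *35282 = 105846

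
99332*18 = 1787976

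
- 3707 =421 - 4128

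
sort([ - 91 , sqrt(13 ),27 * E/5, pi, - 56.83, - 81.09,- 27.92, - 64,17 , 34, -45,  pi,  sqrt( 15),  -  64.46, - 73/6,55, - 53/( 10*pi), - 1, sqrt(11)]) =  [-91, - 81.09, - 64.46, - 64,-56.83, - 45, - 27.92, - 73/6,-53/( 10*pi ) , - 1,pi, pi,  sqrt( 11 ) , sqrt( 13), sqrt(15) , 27*E/5, 17, 34,55 ] 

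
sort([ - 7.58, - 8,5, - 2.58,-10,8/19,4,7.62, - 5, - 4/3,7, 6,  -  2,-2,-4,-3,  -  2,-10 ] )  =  [-10, - 10, - 8, - 7.58,-5,-4, - 3,-2.58,-2, - 2,-2, - 4/3,8/19,4, 5,6,7,7.62 ]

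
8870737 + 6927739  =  15798476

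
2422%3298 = 2422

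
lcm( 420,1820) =5460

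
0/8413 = 0 = 0.00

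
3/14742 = 1/4914 =0.00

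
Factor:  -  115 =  - 5^1*23^1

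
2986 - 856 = 2130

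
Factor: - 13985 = - 5^1*2797^1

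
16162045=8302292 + 7859753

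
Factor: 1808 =2^4*113^1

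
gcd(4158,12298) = 22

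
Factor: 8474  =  2^1*19^1*223^1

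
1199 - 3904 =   -  2705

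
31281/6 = 5213 + 1/2 =5213.50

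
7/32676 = 1/4668 = 0.00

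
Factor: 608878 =2^1*304439^1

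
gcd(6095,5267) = 23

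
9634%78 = 40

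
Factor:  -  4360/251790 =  - 2^2*3^ (-1)*7^(-1) *11^( - 1)=-4/231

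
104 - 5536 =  - 5432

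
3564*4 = 14256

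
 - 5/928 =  - 1 + 923/928 = - 0.01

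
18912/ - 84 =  - 1576/7 = -225.14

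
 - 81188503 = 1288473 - 82476976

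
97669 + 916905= 1014574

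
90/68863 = 90/68863   =  0.00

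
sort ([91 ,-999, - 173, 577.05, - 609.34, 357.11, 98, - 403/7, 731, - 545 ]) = [ - 999, - 609.34, - 545, - 173, -403/7, 91,98, 357.11,  577.05, 731 ] 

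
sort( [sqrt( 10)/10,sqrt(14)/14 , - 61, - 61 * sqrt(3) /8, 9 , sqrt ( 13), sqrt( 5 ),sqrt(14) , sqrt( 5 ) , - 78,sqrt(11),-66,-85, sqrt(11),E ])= [ - 85, - 78 , - 66 , - 61, - 61 * sqrt( 3 )/8, sqrt( 14)/14 , sqrt(10)/10, sqrt( 5) , sqrt( 5) , E,  sqrt( 11),sqrt( 11),  sqrt( 13) , sqrt(14), 9]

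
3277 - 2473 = 804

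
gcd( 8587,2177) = 1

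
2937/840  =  979/280 = 3.50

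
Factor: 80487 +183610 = 264097 = 79^1*3343^1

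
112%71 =41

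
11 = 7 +4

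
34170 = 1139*30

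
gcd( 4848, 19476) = 12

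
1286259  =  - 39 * ( - 32981) 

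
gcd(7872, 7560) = 24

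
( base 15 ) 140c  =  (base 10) 4287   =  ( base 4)1002333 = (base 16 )10bf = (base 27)5NL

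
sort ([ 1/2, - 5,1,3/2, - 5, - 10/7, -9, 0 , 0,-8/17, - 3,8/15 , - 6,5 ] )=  [ - 9, - 6 , - 5, -5, - 3,-10/7, -8/17,  0,0 , 1/2,  8/15, 1, 3/2 , 5]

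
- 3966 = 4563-8529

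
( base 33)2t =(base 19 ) 50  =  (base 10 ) 95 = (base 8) 137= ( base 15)65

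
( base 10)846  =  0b1101001110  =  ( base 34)ou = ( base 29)105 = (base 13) 501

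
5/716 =5/716 = 0.01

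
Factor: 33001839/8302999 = 3^2*13^1*43^( - 1 )*127^1*2221^1*193093^( - 1)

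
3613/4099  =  3613/4099 =0.88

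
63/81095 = 9/11585  =  0.00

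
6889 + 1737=8626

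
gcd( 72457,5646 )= 941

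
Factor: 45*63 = 2835 = 3^4*5^1*7^1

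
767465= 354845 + 412620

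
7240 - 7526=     -  286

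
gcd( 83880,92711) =1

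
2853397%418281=343711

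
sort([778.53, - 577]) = [-577,778.53]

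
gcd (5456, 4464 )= 496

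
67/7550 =67/7550= 0.01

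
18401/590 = 18401/590 = 31.19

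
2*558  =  1116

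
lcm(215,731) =3655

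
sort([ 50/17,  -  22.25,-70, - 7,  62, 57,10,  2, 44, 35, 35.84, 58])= [-70, - 22.25, - 7, 2, 50/17,10 , 35, 35.84, 44,  57, 58, 62]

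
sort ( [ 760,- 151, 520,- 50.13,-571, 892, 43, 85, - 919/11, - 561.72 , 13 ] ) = [ - 571, - 561.72,-151,  -  919/11, - 50.13,13, 43, 85,520,  760,  892]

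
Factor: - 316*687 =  - 2^2*3^1 * 79^1*229^1 = - 217092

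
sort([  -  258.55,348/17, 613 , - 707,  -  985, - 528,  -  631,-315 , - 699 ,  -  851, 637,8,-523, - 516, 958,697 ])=[ -985, - 851, - 707,-699 , - 631, - 528  , - 523, - 516, - 315, - 258.55,8,348/17,613,637,697,958]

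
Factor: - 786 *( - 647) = 2^1*3^1 * 131^1*647^1 =508542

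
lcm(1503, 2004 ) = 6012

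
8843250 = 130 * 68025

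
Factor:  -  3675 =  - 3^1*5^2*7^2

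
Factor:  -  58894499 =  -331^1*177929^1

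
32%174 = 32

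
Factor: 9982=2^1* 7^1*23^1*31^1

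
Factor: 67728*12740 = 2^6* 3^1*5^1*7^2*13^1*17^1*83^1 = 862854720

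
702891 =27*26033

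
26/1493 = 26/1493= 0.02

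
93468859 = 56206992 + 37261867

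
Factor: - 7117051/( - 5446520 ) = 2^ ( - 3 )*5^( - 1)*23^1*136163^ ( - 1 )*309437^1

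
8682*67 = 581694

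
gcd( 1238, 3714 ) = 1238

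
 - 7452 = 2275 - 9727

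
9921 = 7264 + 2657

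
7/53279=7/53279= 0.00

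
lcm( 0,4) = 0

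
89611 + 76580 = 166191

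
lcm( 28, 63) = 252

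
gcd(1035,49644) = 9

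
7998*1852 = 14812296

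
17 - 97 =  - 80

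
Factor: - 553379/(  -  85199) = 101^1*5479^1*85199^(-1)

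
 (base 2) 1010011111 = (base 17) 258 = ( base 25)11L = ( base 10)671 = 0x29F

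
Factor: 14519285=5^1*11^1*29^1 * 9103^1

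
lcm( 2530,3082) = 169510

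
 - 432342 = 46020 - 478362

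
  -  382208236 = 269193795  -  651402031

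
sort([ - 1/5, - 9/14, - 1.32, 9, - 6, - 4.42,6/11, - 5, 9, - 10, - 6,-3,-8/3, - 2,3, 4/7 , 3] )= [  -  10, - 6,- 6,  -  5 , - 4.42, - 3,-8/3, -2, - 1.32 , - 9/14, - 1/5,6/11, 4/7,3 , 3,9,9]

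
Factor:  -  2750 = -2^1 * 5^3*11^1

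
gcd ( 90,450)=90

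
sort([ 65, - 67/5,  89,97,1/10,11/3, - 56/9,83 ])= [ - 67/5, - 56/9, 1/10,11/3,65, 83,  89  ,  97 ] 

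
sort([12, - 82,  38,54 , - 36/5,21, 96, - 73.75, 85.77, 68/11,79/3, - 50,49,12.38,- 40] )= [-82,-73.75  , - 50, - 40,  -  36/5,68/11 , 12,12.38,21,79/3,38,49,54,85.77 , 96 ]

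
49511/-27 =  - 49511/27 = - 1833.74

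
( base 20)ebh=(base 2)1011011001101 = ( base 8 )13315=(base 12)3465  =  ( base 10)5837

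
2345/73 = 2345/73 = 32.12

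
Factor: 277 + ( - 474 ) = - 197 = -197^1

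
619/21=619/21=29.48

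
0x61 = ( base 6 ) 241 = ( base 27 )3G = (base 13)76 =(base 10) 97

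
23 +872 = 895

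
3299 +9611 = 12910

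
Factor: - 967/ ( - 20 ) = 2^( - 2 )*5^( - 1)*967^1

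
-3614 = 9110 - 12724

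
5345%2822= 2523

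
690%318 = 54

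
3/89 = 3/89 = 0.03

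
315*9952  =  3134880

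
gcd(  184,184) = 184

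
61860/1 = 61860 = 61860.00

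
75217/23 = 3270 + 7/23 = 3270.30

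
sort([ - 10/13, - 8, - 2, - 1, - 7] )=[ -8,-7, - 2, - 1, - 10/13 ] 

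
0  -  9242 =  - 9242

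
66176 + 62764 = 128940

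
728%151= 124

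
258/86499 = 86/28833 =0.00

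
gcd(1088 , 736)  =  32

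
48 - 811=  - 763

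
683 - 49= 634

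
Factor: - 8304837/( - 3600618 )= 2768279/1200206 = 2^( - 1)*7^( - 2)* 37^( - 1 )*41^1*251^1*269^1*331^ ( - 1) 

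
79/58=1  +  21/58 = 1.36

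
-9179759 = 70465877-79645636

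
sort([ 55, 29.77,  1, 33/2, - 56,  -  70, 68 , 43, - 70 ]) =[ - 70, - 70, - 56,1, 33/2,29.77 , 43 , 55,68] 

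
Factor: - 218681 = -218681^1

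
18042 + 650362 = 668404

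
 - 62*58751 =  - 3642562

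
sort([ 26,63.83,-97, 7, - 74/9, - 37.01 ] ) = [ - 97,-37.01, - 74/9, 7, 26,  63.83]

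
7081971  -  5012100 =2069871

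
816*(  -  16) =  - 13056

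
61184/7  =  8740 + 4/7 = 8740.57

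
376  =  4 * 94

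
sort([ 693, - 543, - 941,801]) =[ - 941, - 543 , 693, 801] 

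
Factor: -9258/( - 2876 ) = 4629/1438 = 2^( - 1 )*3^1* 719^( - 1) * 1543^1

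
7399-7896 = -497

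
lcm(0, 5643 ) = 0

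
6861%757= 48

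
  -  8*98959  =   - 791672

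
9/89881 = 9/89881 = 0.00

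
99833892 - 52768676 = 47065216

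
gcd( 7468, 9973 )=1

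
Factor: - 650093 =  - 29^2*773^1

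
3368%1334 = 700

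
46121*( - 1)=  - 46121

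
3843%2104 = 1739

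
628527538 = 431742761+196784777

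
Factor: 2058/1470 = 7/5= 5^( - 1)*7^1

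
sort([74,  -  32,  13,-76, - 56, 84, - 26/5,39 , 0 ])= [-76, - 56,  -  32, - 26/5,0, 13, 39 , 74, 84]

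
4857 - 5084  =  -227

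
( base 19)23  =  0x29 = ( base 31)1a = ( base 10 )41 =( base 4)221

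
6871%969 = 88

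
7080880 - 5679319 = 1401561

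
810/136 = 405/68= 5.96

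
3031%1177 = 677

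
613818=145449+468369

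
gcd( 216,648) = 216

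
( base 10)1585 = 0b11000110001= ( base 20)3J5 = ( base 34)1cl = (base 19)478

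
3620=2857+763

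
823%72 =31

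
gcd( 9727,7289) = 1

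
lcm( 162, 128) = 10368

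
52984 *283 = 14994472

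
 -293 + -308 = -601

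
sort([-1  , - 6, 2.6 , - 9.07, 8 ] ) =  [ - 9.07, - 6 , - 1,2.6, 8]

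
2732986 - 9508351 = - 6775365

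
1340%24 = 20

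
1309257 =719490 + 589767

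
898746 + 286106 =1184852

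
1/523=1/523 = 0.00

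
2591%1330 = 1261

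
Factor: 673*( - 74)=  - 49802 = - 2^1*37^1*673^1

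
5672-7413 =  -1741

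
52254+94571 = 146825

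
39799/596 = 66 +463/596 = 66.78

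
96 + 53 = 149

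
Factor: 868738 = 2^1*13^1*33413^1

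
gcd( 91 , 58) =1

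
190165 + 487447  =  677612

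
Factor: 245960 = 2^3*5^1*11^1 * 13^1 *43^1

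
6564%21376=6564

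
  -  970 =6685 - 7655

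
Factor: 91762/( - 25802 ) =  - 473/133 = - 7^( - 1)* 11^1*19^( - 1)* 43^1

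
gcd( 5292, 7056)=1764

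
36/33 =12/11 = 1.09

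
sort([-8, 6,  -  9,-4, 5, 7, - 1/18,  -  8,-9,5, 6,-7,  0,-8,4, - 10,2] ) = [ - 10, - 9,-9, - 8, - 8,-8, - 7,-4, - 1/18,0, 2,4, 5,5, 6,6,7 ] 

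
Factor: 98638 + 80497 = 5^1*11^1*3257^1= 179135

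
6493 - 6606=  - 113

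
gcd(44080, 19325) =5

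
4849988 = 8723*556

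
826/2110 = 413/1055 =0.39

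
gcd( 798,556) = 2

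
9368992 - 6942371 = 2426621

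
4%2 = 0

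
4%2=0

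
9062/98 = 4531/49 = 92.47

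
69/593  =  69/593 = 0.12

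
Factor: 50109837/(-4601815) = - 3^1*5^ (-1) * 17^( - 1 )*101^1 * 54139^( - 1 )*165379^1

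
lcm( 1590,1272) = 6360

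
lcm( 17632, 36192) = 687648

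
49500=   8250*6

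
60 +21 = 81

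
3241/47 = 68 + 45/47 = 68.96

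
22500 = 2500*9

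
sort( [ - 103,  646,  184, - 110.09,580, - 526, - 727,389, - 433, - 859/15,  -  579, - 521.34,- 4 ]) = [- 727, - 579, - 526, - 521.34,-433, - 110.09, - 103, - 859/15,-4,184, 389,580,646 ] 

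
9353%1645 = 1128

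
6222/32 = 194+7/16 = 194.44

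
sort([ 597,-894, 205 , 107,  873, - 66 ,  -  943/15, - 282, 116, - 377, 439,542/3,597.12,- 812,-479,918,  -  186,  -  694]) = [-894, - 812, - 694, - 479, - 377,-282,-186,  -  66, - 943/15,107,116,542/3, 205,439,597,597.12,873 , 918]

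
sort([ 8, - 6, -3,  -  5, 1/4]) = [-6,-5, - 3,1/4, 8 ]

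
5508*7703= 42428124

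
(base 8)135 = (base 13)72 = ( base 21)49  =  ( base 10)93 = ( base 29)36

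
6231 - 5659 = 572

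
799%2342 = 799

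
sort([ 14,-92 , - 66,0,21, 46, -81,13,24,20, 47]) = [ - 92, - 81,- 66,0, 13, 14,20, 21,24, 46  ,  47]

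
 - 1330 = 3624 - 4954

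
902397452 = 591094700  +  311302752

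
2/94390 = 1/47195 = 0.00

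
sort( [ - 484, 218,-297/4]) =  [ - 484,-297/4,218]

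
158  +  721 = 879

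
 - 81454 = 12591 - 94045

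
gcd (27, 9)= 9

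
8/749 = 8/749 = 0.01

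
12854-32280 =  - 19426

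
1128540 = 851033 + 277507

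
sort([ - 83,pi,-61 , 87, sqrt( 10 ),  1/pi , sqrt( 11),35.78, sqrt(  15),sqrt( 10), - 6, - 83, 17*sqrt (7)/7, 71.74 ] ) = [ - 83, - 83, - 61, - 6 , 1/pi, pi, sqrt(10),sqrt( 10 ),  sqrt(11 ), sqrt ( 15), 17*  sqrt (7 )/7, 35.78,71.74, 87]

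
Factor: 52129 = 7^1*11^1*677^1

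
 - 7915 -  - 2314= - 5601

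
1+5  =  6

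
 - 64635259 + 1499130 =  - 63136129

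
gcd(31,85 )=1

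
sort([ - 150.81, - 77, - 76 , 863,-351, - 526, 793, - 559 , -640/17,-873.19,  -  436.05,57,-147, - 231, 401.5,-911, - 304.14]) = [ - 911, - 873.19,-559,-526 , - 436.05, - 351,  -  304.14 , - 231,-150.81, - 147, - 77,-76, - 640/17,57,  401.5 , 793,863]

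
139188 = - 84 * ( - 1657 ) 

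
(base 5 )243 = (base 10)73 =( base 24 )31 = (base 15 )4d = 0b1001001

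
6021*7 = 42147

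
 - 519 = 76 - 595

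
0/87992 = 0 = 0.00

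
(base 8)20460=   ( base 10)8496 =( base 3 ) 102122200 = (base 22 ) HC4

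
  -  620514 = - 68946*9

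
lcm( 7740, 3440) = 30960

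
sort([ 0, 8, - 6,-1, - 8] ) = [ - 8 ,-6,  -  1,0 , 8 ]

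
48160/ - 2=- 24080 + 0/1 = - 24080.00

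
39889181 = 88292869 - 48403688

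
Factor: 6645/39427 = 3^1 * 5^1*89^( - 1 )  =  15/89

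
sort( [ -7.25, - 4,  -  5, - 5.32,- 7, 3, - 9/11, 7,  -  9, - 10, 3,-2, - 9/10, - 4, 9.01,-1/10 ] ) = [ - 10,-9, -7.25, - 7, - 5.32, - 5, - 4, - 4, - 2 , - 9/10, - 9/11,  -  1/10,3, 3,7, 9.01 ] 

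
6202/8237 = 6202/8237 = 0.75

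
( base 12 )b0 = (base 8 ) 204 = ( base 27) 4O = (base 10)132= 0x84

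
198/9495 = 22/1055=   0.02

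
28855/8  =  28855/8 = 3606.88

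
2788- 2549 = 239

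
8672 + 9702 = 18374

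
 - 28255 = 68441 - 96696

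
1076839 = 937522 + 139317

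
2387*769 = 1835603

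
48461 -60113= - 11652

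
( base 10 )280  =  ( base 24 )BG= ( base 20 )E0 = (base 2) 100011000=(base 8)430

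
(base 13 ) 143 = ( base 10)224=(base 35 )6E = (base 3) 22022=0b11100000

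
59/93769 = 59/93769 = 0.00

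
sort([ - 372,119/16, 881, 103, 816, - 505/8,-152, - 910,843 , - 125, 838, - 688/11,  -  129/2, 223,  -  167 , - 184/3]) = [ - 910, - 372, - 167, - 152 , - 125, - 129/2 , - 505/8 , - 688/11, - 184/3 , 119/16, 103,223, 816, 838, 843,881]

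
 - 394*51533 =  - 20304002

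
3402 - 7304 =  - 3902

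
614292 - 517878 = 96414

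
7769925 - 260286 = 7509639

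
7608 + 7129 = 14737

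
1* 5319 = 5319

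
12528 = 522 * 24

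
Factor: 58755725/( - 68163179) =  - 8393675/9737597 = - 5^2*149^( - 1 ) * 65353^ ( - 1)*335747^1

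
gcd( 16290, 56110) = 1810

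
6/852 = 1/142  =  0.01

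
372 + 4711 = 5083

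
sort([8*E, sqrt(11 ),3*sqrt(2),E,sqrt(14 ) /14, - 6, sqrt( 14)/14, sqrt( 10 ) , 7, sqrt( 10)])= [ - 6,sqrt( 14 )/14, sqrt(14 ) /14, E, sqrt(10 ),sqrt ( 10), sqrt( 11), 3*sqrt(2 ),  7, 8*E ] 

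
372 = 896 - 524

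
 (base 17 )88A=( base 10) 2458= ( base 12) 150a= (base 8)4632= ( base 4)212122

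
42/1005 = 14/335  =  0.04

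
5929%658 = 7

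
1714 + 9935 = 11649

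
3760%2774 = 986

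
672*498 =334656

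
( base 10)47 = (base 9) 52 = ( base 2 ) 101111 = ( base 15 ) 32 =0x2f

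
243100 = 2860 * 85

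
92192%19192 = 15424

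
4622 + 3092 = 7714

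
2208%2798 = 2208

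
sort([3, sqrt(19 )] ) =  [3, sqrt(19 )] 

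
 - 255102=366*( - 697)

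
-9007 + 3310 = -5697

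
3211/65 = 49 + 2/5 =49.40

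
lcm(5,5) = 5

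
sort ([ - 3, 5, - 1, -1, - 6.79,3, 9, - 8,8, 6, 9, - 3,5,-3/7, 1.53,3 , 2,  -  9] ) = [ - 9 , -8 , -6.79, - 3,-3,  -  1, - 1, - 3/7 , 1.53, 2, 3, 3, 5,5, 6, 8, 9, 9 ]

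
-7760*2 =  - 15520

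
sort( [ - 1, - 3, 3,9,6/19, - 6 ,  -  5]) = [  -  6, - 5, - 3, -1, 6/19, 3,9 ] 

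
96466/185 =96466/185=521.44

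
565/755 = 113/151= 0.75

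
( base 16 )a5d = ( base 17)931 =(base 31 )2ni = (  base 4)221131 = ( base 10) 2653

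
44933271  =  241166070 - 196232799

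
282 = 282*1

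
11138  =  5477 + 5661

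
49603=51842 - 2239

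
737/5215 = 737/5215 = 0.14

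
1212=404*3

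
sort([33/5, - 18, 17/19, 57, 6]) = [ -18 , 17/19, 6 , 33/5, 57]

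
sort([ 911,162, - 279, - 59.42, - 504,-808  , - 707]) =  [ - 808, - 707,-504,-279, -59.42, 162,911 ]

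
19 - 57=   -  38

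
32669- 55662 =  - 22993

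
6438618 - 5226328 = 1212290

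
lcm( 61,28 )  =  1708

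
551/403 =1 +148/403 = 1.37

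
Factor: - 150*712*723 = - 2^4 * 3^2*5^2*89^1*241^1 =- 77216400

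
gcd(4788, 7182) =2394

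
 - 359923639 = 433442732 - 793366371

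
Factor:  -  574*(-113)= 2^1 * 7^1 * 41^1  *  113^1 = 64862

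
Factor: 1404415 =5^1  *280883^1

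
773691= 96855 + 676836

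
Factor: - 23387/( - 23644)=91/92 = 2^(-2) * 7^1*13^1*23^( - 1)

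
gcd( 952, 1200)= 8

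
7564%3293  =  978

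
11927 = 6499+5428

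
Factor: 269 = 269^1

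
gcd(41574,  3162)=6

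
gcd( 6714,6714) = 6714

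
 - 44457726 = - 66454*669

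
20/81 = 20/81 = 0.25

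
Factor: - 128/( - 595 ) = 2^7*5^( - 1 )*7^( - 1)*17^( - 1 )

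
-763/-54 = 14 + 7/54=14.13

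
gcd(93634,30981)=1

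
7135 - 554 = 6581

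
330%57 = 45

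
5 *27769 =138845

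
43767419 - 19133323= 24634096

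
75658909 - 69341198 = 6317711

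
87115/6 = 87115/6 = 14519.17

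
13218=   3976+9242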